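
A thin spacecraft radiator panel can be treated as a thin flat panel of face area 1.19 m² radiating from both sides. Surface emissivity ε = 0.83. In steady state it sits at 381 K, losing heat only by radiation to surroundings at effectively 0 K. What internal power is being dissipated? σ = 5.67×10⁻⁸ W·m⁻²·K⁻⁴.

Steady state: P = εσA T⁴.
A = 2·1.19 = 2.380 m²; T⁴ = (381)⁴ = 2.107×10¹⁰ K⁴.
P = 0.83 × 5.67×10⁻⁸ × 2.380 × 2.107×10¹⁰.

P ≈ 2360 W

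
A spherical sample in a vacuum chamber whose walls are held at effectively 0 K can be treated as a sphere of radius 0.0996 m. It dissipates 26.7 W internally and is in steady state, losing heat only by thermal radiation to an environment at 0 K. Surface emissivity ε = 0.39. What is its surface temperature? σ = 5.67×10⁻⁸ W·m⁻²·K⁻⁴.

T ≈ 314 K

Steady state: internal power = radiated power, P = εσA T⁴.
Radiating area A = 4πr² = 0.1247 m².
T⁴ = P/(εσA) = 26.7/(0.39·5.67×10⁻⁸·0.1247) = 9.686×10⁹ K⁴.
T = (9.686×10⁹)^(1/4).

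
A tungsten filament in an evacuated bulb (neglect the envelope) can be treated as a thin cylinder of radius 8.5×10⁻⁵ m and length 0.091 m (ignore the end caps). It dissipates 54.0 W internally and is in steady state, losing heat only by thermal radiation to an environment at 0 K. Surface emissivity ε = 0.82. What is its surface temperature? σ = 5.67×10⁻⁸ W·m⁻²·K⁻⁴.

Steady state: internal power = radiated power, P = εσA T⁴.
Radiating area A = 2πrL = 4.860×10⁻⁵ m².
T⁴ = P/(εσA) = 54.0/(0.82·5.67×10⁻⁸·4.860×10⁻⁵) = 2.390×10¹³ K⁴.
T = (2.390×10¹³)^(1/4).

T ≈ 2210 K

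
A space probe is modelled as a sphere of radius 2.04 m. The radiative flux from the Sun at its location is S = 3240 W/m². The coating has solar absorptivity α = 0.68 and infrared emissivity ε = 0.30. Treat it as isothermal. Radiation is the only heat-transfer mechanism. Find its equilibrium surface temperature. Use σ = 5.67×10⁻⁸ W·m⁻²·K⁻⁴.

At equilibrium, absorbed power = emitted power.
Absorbing cross-section = πr² = 13.07 m²; emitting surface = 4πr² = 52.30 m² (ratio 4).
αS·A_cross = εσ·A_surf·T⁴  ⇒  T⁴ = αS/(ε·4σ).
T⁴ = 0.680·3240/(0.30·4·5.67×10⁻⁸) = 3.238×10¹⁰ K⁴.
T = (3.238×10¹⁰)^(1/4).

T ≈ 424 K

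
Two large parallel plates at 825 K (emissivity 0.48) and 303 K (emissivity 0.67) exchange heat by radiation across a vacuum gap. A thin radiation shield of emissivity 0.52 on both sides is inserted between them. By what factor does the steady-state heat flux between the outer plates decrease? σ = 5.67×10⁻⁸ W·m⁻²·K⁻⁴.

factor ≈ 2.10

Without shield: q₀ = σΔ(T⁴)/(1/ε₁+1/ε₂−1) with denominator 2.576.
With shield the two gaps are in series; the resistances add: (1/ε₁+1/ε_s−1)+(1/ε_s+1/ε₂−1) = 3.006+2.416 = 5.422.
Heat-flux ratio q₀/q = 5.422/2.576.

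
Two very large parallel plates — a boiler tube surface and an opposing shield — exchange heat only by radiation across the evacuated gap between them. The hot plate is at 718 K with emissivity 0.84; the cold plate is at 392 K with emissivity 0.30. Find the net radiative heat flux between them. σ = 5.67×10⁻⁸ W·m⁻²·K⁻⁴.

For two infinite grey parallel plates, q = σ(T₁⁴ − T₂⁴)/(1/ε₁ + 1/ε₂ − 1).
T₁⁴ − T₂⁴ = 2.658×10¹¹ − 2.361×10¹⁰ = 2.422×10¹¹ K⁴.
1/ε₁ + 1/ε₂ − 1 = 1.190 + 3.333 − 1 = 3.524.
q = 5.67×10⁻⁸ × 2.422×10¹¹ / 3.524.

q ≈ 3900 W/m²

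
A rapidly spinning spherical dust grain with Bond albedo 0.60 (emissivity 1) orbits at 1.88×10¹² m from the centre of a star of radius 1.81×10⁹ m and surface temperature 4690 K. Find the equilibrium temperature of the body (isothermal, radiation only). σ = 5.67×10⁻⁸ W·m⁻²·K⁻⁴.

T ≈ 81.8 K

The star's surface emits σT_*⁴; at distance d the flux is S = σT_*⁴(R_*/d)².
S = 5.67×10⁻⁸·(4690)⁴·(1.81×10⁹/1.88×10¹²)² = 25.43 W/m².
For an isothermal sphere T⁴ = (1−a)S/(4σ) = 4.485×10⁷ K⁴.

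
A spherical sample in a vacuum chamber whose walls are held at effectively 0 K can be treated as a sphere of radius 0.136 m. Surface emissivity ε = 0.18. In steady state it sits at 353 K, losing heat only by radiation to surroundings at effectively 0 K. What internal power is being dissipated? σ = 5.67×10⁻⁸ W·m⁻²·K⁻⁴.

P ≈ 36.8 W

Steady state: P = εσA T⁴.
A = 4πr² = 0.2324 m²; T⁴ = (353)⁴ = 1.553×10¹⁰ K⁴.
P = 0.18 × 5.67×10⁻⁸ × 0.2324 × 1.553×10¹⁰.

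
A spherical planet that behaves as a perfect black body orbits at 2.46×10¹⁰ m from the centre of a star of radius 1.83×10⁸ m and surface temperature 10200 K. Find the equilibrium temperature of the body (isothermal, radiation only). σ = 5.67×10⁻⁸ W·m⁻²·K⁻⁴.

The star's surface emits σT_*⁴; at distance d the flux is S = σT_*⁴(R_*/d)².
S = 5.67×10⁻⁸·(10200)⁴·(1.83×10⁸/2.46×10¹⁰)² = 33960 W/m².
For an isothermal sphere T⁴ = (1−a)S/(4σ) = 1.498×10¹¹ K⁴.

T ≈ 622 K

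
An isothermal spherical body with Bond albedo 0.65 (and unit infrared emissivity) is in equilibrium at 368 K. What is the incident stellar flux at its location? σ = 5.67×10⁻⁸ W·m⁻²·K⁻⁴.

(1−a)S·πr² = σ·4πr²·T⁴ ⇒ S = 4σT⁴/(1−a).
S = 4·5.67×10⁻⁸·1.834×10¹⁰/0.350.

S ≈ 11900 W/m²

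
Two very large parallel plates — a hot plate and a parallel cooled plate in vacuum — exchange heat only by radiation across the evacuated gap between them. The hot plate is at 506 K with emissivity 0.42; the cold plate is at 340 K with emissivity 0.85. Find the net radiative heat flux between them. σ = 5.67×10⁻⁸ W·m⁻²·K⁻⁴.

q ≈ 1160 W/m²

For two infinite grey parallel plates, q = σ(T₁⁴ − T₂⁴)/(1/ε₁ + 1/ε₂ − 1).
T₁⁴ − T₂⁴ = 6.555×10¹⁰ − 1.336×10¹⁰ = 5.219×10¹⁰ K⁴.
1/ε₁ + 1/ε₂ − 1 = 2.381 + 1.176 − 1 = 2.557.
q = 5.67×10⁻⁸ × 5.219×10¹⁰ / 2.557.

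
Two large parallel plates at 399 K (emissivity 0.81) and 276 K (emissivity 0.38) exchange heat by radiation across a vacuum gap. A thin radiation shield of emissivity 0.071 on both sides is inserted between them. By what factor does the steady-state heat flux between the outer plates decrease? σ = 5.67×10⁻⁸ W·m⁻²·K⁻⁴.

Without shield: q₀ = σΔ(T⁴)/(1/ε₁+1/ε₂−1) with denominator 2.866.
With shield the two gaps are in series; the resistances add: (1/ε₁+1/ε_s−1)+(1/ε_s+1/ε₂−1) = 14.32+15.72 = 30.04.
Heat-flux ratio q₀/q = 30.04/2.866.

factor ≈ 10.5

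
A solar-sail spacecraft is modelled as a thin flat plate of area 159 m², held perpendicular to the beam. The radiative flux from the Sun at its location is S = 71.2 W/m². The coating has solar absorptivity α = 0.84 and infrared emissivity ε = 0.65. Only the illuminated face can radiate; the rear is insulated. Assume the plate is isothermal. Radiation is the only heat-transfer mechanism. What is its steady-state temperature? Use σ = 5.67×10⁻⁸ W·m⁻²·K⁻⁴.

At equilibrium, absorbed power = emitted power.
Absorbing cross-section = A = 159.0 m²; emitting surface = A = 159.0 m² (ratio 1).
αS·A_cross = εσ·A_surf·T⁴  ⇒  T⁴ = αS/(ε·1σ).
T⁴ = 0.840·71.2/(0.65·1·5.67×10⁻⁸) = 1.623×10⁹ K⁴.
T = (1.623×10⁹)^(1/4).

T ≈ 201 K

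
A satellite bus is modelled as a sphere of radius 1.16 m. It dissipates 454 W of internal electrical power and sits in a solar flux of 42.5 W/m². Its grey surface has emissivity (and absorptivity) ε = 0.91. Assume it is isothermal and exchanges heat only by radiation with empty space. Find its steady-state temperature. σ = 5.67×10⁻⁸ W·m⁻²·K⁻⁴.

T ≈ 163 K

At steady state, absorbed solar power + internal power = radiated power.
Absorbed: α·S·A_cross = 0.91·42.5·4.227 = 163.5 W (cross-section πr²).
Total input = 163.5 + 454 = 617.5 W.
Radiated: εσ·A_surf·T⁴ with A_surf = 4πr² = 16.91 m².
T⁴ = 617.5/(0.91·5.67×10⁻⁸·16.91) = 7.078×10⁸ K⁴.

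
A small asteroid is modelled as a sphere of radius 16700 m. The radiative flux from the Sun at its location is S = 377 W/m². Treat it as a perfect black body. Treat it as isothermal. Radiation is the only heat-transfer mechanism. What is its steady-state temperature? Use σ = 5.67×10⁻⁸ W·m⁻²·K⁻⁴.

At equilibrium, absorbed power = emitted power.
Absorbing cross-section = πr² = 8.762×10⁸ m²; emitting surface = 4πr² = 3.505×10⁹ m² (ratio 4).
S·A_cross = εσ·A_surf·T⁴  ⇒  T⁴ = S/(4σ).
T⁴ = 1.00·377/(4·5.67×10⁻⁸) = 1.662×10⁹ K⁴.
T = (1.662×10⁹)^(1/4).

T ≈ 202 K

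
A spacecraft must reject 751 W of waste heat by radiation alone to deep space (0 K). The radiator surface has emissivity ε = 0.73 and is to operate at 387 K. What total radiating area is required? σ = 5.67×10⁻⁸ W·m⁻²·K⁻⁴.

P = εσA T⁴ ⇒ A = P/(εσT⁴).
T⁴ = 2.243×10¹⁰ K⁴.
A = 751/(0.73 × 5.67×10⁻⁸ × 2.243×10¹⁰).

A ≈ 0.809 m²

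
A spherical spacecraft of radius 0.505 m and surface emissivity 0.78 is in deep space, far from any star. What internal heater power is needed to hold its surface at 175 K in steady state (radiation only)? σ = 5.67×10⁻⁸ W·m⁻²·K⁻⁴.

P = εσ·4πr²·T⁴.
4πr² = 3.205 m²; T⁴ = 9.379×10⁸ K⁴.
P = 0.78·5.67×10⁻⁸·3.205·9.379×10⁸.

P ≈ 133 W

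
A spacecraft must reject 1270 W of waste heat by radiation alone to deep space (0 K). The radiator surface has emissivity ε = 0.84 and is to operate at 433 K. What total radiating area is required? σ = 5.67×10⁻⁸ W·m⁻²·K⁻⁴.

P = εσA T⁴ ⇒ A = P/(εσT⁴).
T⁴ = 3.515×10¹⁰ K⁴.
A = 1270/(0.84 × 5.67×10⁻⁸ × 3.515×10¹⁰).

A ≈ 0.759 m²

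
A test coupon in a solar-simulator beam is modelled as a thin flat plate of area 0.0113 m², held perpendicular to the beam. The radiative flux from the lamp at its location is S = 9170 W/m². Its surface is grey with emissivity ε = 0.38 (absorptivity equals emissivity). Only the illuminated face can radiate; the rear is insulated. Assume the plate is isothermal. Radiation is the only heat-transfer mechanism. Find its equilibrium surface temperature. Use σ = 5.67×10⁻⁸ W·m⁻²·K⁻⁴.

At equilibrium, absorbed power = emitted power.
Absorbing cross-section = A = 0.01130 m²; emitting surface = A = 0.01130 m² (ratio 1).
εS·A_cross = εσ·A_surf·T⁴  ⇒  T⁴ = S/(1σ)   (ε cancels).
T⁴ = 9170/(1·5.67×10⁻⁸) = 1.617×10¹¹ K⁴.
T = (1.617×10¹¹)^(1/4).

T ≈ 634 K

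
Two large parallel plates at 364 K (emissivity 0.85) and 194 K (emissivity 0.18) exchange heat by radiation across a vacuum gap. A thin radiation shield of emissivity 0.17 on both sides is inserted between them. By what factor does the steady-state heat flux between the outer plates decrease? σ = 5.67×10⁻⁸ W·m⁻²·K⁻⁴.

factor ≈ 2.88

Without shield: q₀ = σΔ(T⁴)/(1/ε₁+1/ε₂−1) with denominator 5.732.
With shield the two gaps are in series; the resistances add: (1/ε₁+1/ε_s−1)+(1/ε_s+1/ε₂−1) = 6.059+10.44 = 16.50.
Heat-flux ratio q₀/q = 16.50/5.732.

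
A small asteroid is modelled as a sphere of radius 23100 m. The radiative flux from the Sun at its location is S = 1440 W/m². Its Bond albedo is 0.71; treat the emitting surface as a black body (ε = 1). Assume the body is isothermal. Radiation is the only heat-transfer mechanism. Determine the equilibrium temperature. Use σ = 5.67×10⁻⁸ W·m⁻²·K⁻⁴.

At equilibrium, absorbed power = emitted power.
Absorbing cross-section = πr² = 1.676×10⁹ m²; emitting surface = 4πr² = 6.706×10⁹ m² (ratio 4).
(1−a)S·A_cross = εσ·A_surf·T⁴  ⇒  T⁴ = (1−a)S/(4σ).
T⁴ = 0.290·1440/(4·5.67×10⁻⁸) = 1.841×10⁹ K⁴.
T = (1.841×10⁹)^(1/4).

T ≈ 207 K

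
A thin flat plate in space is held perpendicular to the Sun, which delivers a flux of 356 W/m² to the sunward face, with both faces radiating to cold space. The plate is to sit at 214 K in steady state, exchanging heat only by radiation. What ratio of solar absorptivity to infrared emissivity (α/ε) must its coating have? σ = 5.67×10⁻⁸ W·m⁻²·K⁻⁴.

Balance: αS·A = εσ·2A·T⁴ ⇒ α/ε = 2σT⁴/S.
α/ε = 2·5.67×10⁻⁸·(214)⁴/356 = 2·5.67×10⁻⁸·2.097×10⁹/356.

α/ε ≈ 0.668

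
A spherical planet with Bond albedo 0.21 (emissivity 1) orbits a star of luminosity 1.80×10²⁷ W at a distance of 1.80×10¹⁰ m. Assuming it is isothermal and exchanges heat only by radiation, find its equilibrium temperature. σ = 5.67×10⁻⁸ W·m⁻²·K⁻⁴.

T ≈ 1110 K

First find the stellar flux at distance d: S = L/(4πd²) = 1.80×10²⁷/(4π·(1.80×10¹⁰)²) = 4.421×10⁵ W/m².
For an isothermal sphere, absorbed (1−a)S·πr² = emitted σ·4πr²·T⁴, so T⁴ = (1−a)S/(4σ).
T⁴ = 0.790·4.421×10⁵/(4·5.67×10⁻⁸) = 1.540×10¹² K⁴.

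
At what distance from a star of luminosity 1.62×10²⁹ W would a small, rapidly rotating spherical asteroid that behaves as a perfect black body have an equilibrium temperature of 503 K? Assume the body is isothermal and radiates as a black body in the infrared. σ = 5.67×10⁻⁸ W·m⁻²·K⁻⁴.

d ≈ 9.42×10¹¹ m

For an isothermal black-emitting sphere, (1−a)S·πr² = σ·4πr²·T⁴ ⇒ S = 4σT⁴/(1−a).
S = 4·5.67×10⁻⁸·(503)⁴/1.00 = 14520 W/m².
Flux falls as S = L/(4πd²), so d = √(L/(4πS)) = √(1.62×10²⁹/(4π·14520)).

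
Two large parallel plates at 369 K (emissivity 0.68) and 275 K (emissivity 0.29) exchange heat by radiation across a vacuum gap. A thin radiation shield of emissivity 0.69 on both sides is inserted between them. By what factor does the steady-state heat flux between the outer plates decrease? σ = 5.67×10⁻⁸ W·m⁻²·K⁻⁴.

Without shield: q₀ = σΔ(T⁴)/(1/ε₁+1/ε₂−1) with denominator 3.919.
With shield the two gaps are in series; the resistances add: (1/ε₁+1/ε_s−1)+(1/ε_s+1/ε₂−1) = 1.920+3.898 = 5.817.
Heat-flux ratio q₀/q = 5.817/3.919.

factor ≈ 1.48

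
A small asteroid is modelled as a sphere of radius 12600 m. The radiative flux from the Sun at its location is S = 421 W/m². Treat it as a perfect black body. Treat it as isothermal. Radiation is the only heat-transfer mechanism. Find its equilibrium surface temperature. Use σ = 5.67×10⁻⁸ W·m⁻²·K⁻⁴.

At equilibrium, absorbed power = emitted power.
Absorbing cross-section = πr² = 4.988×10⁸ m²; emitting surface = 4πr² = 1.995×10⁹ m² (ratio 4).
S·A_cross = εσ·A_surf·T⁴  ⇒  T⁴ = S/(4σ).
T⁴ = 1.00·421/(4·5.67×10⁻⁸) = 1.856×10⁹ K⁴.
T = (1.856×10⁹)^(1/4).

T ≈ 208 K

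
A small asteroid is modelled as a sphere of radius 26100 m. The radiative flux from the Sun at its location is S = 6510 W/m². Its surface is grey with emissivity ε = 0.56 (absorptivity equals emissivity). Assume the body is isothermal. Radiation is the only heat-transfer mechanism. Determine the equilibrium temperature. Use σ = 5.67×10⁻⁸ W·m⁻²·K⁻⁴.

T ≈ 412 K

At equilibrium, absorbed power = emitted power.
Absorbing cross-section = πr² = 2.140×10⁹ m²; emitting surface = 4πr² = 8.560×10⁹ m² (ratio 4).
εS·A_cross = εσ·A_surf·T⁴  ⇒  T⁴ = S/(4σ)   (ε cancels).
T⁴ = 6510/(4·5.67×10⁻⁸) = 2.870×10¹⁰ K⁴.
T = (2.870×10¹⁰)^(1/4).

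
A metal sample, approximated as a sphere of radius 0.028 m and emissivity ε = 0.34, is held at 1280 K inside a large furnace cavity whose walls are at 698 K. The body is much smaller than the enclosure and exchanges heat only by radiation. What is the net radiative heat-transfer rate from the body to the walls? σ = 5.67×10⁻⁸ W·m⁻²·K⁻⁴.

For a small grey body in a large enclosure: P_net = εσA(T_body⁴ − T_wall⁴).
A = 4πr² = 0.009852 m²; T_body⁴ − T_wall⁴ = 2.684×10¹² − 2.374×10¹¹ = 2.447×10¹² K⁴.
|P_net| = 0.34·5.67×10⁻⁸·0.009852·2.447×10¹².

P_net ≈ 465 W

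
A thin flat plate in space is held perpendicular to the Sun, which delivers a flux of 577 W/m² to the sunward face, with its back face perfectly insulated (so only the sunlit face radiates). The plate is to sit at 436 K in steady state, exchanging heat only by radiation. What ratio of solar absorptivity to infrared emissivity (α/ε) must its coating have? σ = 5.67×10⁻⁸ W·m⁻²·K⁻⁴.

Balance: αS·A = εσ·1A·T⁴ ⇒ α/ε = σT⁴/S.
α/ε = 5.67×10⁻⁸·(436)⁴/577 = 5.67×10⁻⁸·3.614×10¹⁰/577.

α/ε ≈ 3.55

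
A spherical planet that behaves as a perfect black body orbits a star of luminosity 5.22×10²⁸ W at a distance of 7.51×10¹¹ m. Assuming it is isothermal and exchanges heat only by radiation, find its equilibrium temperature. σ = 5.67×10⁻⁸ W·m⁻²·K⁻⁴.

First find the stellar flux at distance d: S = L/(4πd²) = 5.22×10²⁸/(4π·(7.51×10¹¹)²) = 7365 W/m².
For an isothermal sphere, absorbed (1−a)S·πr² = emitted σ·4πr²·T⁴, so T⁴ = (1−a)S/(4σ).
T⁴ = 1.00·7365/(4·5.67×10⁻⁸) = 3.247×10¹⁰ K⁴.

T ≈ 425 K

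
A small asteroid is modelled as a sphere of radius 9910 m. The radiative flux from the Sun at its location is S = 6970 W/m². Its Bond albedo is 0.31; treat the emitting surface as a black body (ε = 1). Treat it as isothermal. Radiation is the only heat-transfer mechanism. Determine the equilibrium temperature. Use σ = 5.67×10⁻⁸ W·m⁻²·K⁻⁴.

T ≈ 382 K

At equilibrium, absorbed power = emitted power.
Absorbing cross-section = πr² = 3.085×10⁸ m²; emitting surface = 4πr² = 1.234×10⁹ m² (ratio 4).
(1−a)S·A_cross = εσ·A_surf·T⁴  ⇒  T⁴ = (1−a)S/(4σ).
T⁴ = 0.690·6970/(4·5.67×10⁻⁸) = 2.121×10¹⁰ K⁴.
T = (2.121×10¹⁰)^(1/4).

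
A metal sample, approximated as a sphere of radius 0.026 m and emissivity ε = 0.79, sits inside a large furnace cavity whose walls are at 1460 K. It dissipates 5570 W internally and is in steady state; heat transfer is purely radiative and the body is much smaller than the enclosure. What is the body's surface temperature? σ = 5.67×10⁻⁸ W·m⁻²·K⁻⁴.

For a small grey body in a large enclosure, net radiated power = εσA(T⁴ − T_w⁴).
Steady state: P = εσA(T⁴ − T_w⁴) with A = 4πr² = 0.008495 m².
T⁴ = P/(εσA) + T_w⁴ = 5570/(0.79·5.67×10⁻⁸·0.008495) + (1460)⁴
    = 1.464×10¹³ + 4.544×10¹² = 1.918×10¹³ K⁴.

T ≈ 2090 K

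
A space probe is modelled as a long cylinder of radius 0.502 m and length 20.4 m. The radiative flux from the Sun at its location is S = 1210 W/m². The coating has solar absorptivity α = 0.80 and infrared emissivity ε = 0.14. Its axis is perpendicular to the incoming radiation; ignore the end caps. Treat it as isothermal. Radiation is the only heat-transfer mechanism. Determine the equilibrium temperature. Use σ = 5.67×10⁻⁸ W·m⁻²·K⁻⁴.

At equilibrium, absorbed power = emitted power.
Absorbing cross-section = 2rL = 20.48 m²; emitting surface = 2πrL = 64.34 m² (ratio π).
αS·A_cross = εσ·A_surf·T⁴  ⇒  T⁴ = αS/(ε·πσ).
T⁴ = 0.800·1210/(0.14·π·5.67×10⁻⁸) = 3.882×10¹⁰ K⁴.
T = (3.882×10¹⁰)^(1/4).

T ≈ 444 K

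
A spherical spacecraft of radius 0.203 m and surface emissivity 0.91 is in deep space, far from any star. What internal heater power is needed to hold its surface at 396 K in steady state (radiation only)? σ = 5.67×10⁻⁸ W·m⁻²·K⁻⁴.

P = εσ·4πr²·T⁴.
4πr² = 0.5178 m²; T⁴ = 2.459×10¹⁰ K⁴.
P = 0.91·5.67×10⁻⁸·0.5178·2.459×10¹⁰.

P ≈ 657 W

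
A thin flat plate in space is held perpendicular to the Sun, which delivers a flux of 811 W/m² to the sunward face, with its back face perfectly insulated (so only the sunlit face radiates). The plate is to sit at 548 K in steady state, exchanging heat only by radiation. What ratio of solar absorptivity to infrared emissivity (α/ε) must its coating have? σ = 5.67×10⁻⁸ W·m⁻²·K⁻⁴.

α/ε ≈ 6.30

Balance: αS·A = εσ·1A·T⁴ ⇒ α/ε = σT⁴/S.
α/ε = 5.67×10⁻⁸·(548)⁴/811 = 5.67×10⁻⁸·9.018×10¹⁰/811.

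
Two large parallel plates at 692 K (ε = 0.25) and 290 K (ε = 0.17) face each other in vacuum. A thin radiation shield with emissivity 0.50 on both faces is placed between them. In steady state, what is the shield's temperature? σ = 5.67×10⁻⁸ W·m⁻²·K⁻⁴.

In steady state the net flux on the hot side equals that on the cold side.
σ(T₁⁴−T_s⁴)/D₁ = σ(T_s⁴−T₂⁴)/D₂, with D₁ = 1/ε₁+1/ε_s−1 = 5.000, D₂ = 1/ε_s+1/ε₂−1 = 6.882.
Solve for T_s⁴: T_s⁴ = (D₂·T₁⁴ + D₁·T₂⁴)/(D₁+D₂) = 1.358×10¹¹ K⁴.

T_s ≈ 607 K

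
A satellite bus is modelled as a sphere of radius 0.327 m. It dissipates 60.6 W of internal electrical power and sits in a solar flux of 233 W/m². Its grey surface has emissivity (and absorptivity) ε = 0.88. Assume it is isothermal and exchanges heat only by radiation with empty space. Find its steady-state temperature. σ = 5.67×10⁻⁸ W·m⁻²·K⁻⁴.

At steady state, absorbed solar power + internal power = radiated power.
Absorbed: α·S·A_cross = 0.88·233·0.3359 = 68.88 W (cross-section πr²).
Total input = 68.88 + 60.6 = 129.5 W.
Radiated: εσ·A_surf·T⁴ with A_surf = 4πr² = 1.344 m².
T⁴ = 129.5/(0.88·5.67×10⁻⁸·1.344) = 1.931×10⁹ K⁴.

T ≈ 210 K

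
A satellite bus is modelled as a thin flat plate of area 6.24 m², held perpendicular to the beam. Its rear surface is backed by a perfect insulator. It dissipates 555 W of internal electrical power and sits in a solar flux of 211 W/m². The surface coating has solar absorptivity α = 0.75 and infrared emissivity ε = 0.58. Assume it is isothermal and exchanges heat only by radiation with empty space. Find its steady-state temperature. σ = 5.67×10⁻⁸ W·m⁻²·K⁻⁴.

At steady state, absorbed solar power + internal power = radiated power.
Absorbed: α·S·A_cross = 0.75·211·6.240 = 987.5 W (cross-section A).
Total input = 987.5 + 555 = 1542 W.
Radiated: εσ·A_surf·T⁴ with A_surf = A = 6.240 m².
T⁴ = 1542/(0.58·5.67×10⁻⁸·6.240) = 7.517×10⁹ K⁴.

T ≈ 294 K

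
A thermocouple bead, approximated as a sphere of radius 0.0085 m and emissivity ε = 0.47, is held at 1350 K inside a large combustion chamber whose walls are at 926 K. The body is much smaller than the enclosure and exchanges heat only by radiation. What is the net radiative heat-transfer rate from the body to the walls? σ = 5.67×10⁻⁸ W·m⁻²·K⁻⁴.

For a small grey body in a large enclosure: P_net = εσA(T_body⁴ − T_wall⁴).
A = 4πr² = 9.079×10⁻⁴ m²; T_body⁴ − T_wall⁴ = 3.322×10¹² − 7.353×10¹¹ = 2.586×10¹² K⁴.
|P_net| = 0.47·5.67×10⁻⁸·9.079×10⁻⁴·2.586×10¹².

P_net ≈ 62.6 W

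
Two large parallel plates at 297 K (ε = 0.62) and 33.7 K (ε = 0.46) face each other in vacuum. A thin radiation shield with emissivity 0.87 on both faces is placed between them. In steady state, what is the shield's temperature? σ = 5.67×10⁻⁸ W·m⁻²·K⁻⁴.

T_s ≈ 258 K

In steady state the net flux on the hot side equals that on the cold side.
σ(T₁⁴−T_s⁴)/D₁ = σ(T_s⁴−T₂⁴)/D₂, with D₁ = 1/ε₁+1/ε_s−1 = 1.762, D₂ = 1/ε_s+1/ε₂−1 = 2.323.
Solve for T_s⁴: T_s⁴ = (D₂·T₁⁴ + D₁·T₂⁴)/(D₁+D₂) = 4.425×10⁹ K⁴.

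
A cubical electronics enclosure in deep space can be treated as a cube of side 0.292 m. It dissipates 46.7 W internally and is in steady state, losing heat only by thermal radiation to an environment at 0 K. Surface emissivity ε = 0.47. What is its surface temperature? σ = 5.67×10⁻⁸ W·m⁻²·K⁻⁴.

Steady state: internal power = radiated power, P = εσA T⁴.
Radiating area A = 6L² = 0.5116 m².
T⁴ = P/(εσA) = 46.7/(0.47·5.67×10⁻⁸·0.5116) = 3.425×10⁹ K⁴.
T = (3.425×10⁹)^(1/4).

T ≈ 242 K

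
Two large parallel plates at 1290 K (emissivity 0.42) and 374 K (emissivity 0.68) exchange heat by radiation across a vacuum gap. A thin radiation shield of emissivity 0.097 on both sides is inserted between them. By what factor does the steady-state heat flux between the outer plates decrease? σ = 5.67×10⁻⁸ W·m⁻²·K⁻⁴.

factor ≈ 7.88

Without shield: q₀ = σΔ(T⁴)/(1/ε₁+1/ε₂−1) with denominator 2.852.
With shield the two gaps are in series; the resistances add: (1/ε₁+1/ε_s−1)+(1/ε_s+1/ε₂−1) = 11.69+10.78 = 22.47.
Heat-flux ratio q₀/q = 22.47/2.852.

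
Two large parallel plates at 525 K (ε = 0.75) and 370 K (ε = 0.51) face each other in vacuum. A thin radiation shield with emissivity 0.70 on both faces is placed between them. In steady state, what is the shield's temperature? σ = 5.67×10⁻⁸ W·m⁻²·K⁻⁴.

T_s ≈ 477 K

In steady state the net flux on the hot side equals that on the cold side.
σ(T₁⁴−T_s⁴)/D₁ = σ(T_s⁴−T₂⁴)/D₂, with D₁ = 1/ε₁+1/ε_s−1 = 1.762, D₂ = 1/ε_s+1/ε₂−1 = 2.389.
Solve for T_s⁴: T_s⁴ = (D₂·T₁⁴ + D₁·T₂⁴)/(D₁+D₂) = 5.168×10¹⁰ K⁴.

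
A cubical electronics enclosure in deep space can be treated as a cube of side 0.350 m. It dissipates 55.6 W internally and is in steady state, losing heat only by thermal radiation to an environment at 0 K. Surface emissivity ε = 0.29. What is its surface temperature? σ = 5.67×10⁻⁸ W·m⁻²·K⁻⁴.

T ≈ 260 K

Steady state: internal power = radiated power, P = εσA T⁴.
Radiating area A = 6L² = 0.7350 m².
T⁴ = P/(εσA) = 55.6/(0.29·5.67×10⁻⁸·0.7350) = 4.601×10⁹ K⁴.
T = (4.601×10⁹)^(1/4).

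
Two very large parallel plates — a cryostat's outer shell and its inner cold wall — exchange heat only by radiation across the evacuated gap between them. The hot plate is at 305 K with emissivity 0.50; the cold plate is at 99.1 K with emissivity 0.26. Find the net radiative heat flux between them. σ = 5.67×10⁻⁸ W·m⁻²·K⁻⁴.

For two infinite grey parallel plates, q = σ(T₁⁴ − T₂⁴)/(1/ε₁ + 1/ε₂ − 1).
T₁⁴ − T₂⁴ = 8.654×10⁹ − 9.645×10⁷ = 8.557×10⁹ K⁴.
1/ε₁ + 1/ε₂ − 1 = 2.000 + 3.846 − 1 = 4.846.
q = 5.67×10⁻⁸ × 8.557×10⁹ / 4.846.

q ≈ 100 W/m²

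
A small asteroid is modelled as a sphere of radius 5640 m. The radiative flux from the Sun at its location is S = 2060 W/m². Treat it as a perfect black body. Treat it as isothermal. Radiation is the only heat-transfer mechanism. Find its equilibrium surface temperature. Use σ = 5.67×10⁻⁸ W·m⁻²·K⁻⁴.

T ≈ 309 K

At equilibrium, absorbed power = emitted power.
Absorbing cross-section = πr² = 9.993×10⁷ m²; emitting surface = 4πr² = 3.997×10⁸ m² (ratio 4).
S·A_cross = εσ·A_surf·T⁴  ⇒  T⁴ = S/(4σ).
T⁴ = 1.00·2060/(4·5.67×10⁻⁸) = 9.083×10⁹ K⁴.
T = (9.083×10⁹)^(1/4).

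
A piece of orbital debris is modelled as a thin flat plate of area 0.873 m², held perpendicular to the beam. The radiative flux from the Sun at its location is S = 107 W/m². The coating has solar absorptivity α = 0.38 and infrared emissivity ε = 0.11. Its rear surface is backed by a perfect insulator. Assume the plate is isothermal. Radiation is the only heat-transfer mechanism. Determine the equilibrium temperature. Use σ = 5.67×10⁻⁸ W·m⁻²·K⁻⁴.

T ≈ 284 K

At equilibrium, absorbed power = emitted power.
Absorbing cross-section = A = 0.8730 m²; emitting surface = A = 0.8730 m² (ratio 1).
αS·A_cross = εσ·A_surf·T⁴  ⇒  T⁴ = αS/(ε·1σ).
T⁴ = 0.380·107/(0.11·1·5.67×10⁻⁸) = 6.519×10⁹ K⁴.
T = (6.519×10⁹)^(1/4).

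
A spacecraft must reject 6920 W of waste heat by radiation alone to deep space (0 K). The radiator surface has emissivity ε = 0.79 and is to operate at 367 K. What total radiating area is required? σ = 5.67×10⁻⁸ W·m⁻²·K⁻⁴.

P = εσA T⁴ ⇒ A = P/(εσT⁴).
T⁴ = 1.814×10¹⁰ K⁴.
A = 6920/(0.79 × 5.67×10⁻⁸ × 1.814×10¹⁰).

A ≈ 8.52 m²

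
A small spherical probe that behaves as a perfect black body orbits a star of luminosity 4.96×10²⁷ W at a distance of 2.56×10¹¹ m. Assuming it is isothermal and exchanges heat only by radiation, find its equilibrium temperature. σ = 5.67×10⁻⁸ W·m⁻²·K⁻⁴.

First find the stellar flux at distance d: S = L/(4πd²) = 4.96×10²⁷/(4π·(2.56×10¹¹)²) = 6023 W/m².
For an isothermal sphere, absorbed (1−a)S·πr² = emitted σ·4πr²·T⁴, so T⁴ = (1−a)S/(4σ).
T⁴ = 1.00·6023/(4·5.67×10⁻⁸) = 2.656×10¹⁰ K⁴.

T ≈ 404 K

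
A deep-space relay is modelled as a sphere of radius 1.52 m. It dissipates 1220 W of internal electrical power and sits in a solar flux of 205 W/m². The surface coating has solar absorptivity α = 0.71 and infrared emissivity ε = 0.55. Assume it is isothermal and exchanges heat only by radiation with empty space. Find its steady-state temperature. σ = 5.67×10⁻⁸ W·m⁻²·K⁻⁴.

At steady state, absorbed solar power + internal power = radiated power.
Absorbed: α·S·A_cross = 0.71·205·7.258 = 1056 W (cross-section πr²).
Total input = 1056 + 1220 = 2276 W.
Radiated: εσ·A_surf·T⁴ with A_surf = 4πr² = 29.03 m².
T⁴ = 2276/(0.55·5.67×10⁻⁸·29.03) = 2.514×10⁹ K⁴.

T ≈ 224 K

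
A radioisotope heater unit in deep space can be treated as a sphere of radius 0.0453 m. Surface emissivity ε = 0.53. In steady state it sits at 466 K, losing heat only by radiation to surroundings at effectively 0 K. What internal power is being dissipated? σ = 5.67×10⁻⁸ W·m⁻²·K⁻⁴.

P ≈ 36.5 W

Steady state: P = εσA T⁴.
A = 4πr² = 0.02579 m²; T⁴ = (466)⁴ = 4.716×10¹⁰ K⁴.
P = 0.53 × 5.67×10⁻⁸ × 0.02579 × 4.716×10¹⁰.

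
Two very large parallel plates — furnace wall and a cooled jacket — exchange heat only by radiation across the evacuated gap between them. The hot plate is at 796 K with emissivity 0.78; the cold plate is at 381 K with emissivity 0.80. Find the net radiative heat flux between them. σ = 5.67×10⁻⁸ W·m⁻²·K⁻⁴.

For two infinite grey parallel plates, q = σ(T₁⁴ − T₂⁴)/(1/ε₁ + 1/ε₂ − 1).
T₁⁴ − T₂⁴ = 4.015×10¹¹ − 2.107×10¹⁰ = 3.804×10¹¹ K⁴.
1/ε₁ + 1/ε₂ − 1 = 1.282 + 1.250 − 1 = 1.532.
q = 5.67×10⁻⁸ × 3.804×10¹¹ / 1.532.

q ≈ 14100 W/m²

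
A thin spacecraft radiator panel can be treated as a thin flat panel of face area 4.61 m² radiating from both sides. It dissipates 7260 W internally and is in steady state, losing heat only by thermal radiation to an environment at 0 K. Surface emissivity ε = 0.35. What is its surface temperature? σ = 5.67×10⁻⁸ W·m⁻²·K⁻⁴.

Steady state: internal power = radiated power, P = εσA T⁴.
Radiating area A = 2·4.61 = 9.220 m².
T⁴ = P/(εσA) = 7260/(0.35·5.67×10⁻⁸·9.220) = 3.968×10¹⁰ K⁴.
T = (3.968×10¹⁰)^(1/4).

T ≈ 446 K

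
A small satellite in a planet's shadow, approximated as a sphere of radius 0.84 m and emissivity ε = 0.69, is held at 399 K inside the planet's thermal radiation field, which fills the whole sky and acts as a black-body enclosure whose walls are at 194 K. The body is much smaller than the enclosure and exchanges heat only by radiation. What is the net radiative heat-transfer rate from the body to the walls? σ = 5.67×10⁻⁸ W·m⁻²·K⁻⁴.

P_net ≈ 8300 W

For a small grey body in a large enclosure: P_net = εσA(T_body⁴ − T_wall⁴).
A = 4πr² = 8.867 m²; T_body⁴ − T_wall⁴ = 2.534×10¹⁰ − 1.416×10⁹ = 2.393×10¹⁰ K⁴.
|P_net| = 0.69·5.67×10⁻⁸·8.867·2.393×10¹⁰.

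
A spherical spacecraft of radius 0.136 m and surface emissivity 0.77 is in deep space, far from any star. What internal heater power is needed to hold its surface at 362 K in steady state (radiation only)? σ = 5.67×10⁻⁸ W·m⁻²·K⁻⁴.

P ≈ 174 W

P = εσ·4πr²·T⁴.
4πr² = 0.2324 m²; T⁴ = 1.717×10¹⁰ K⁴.
P = 0.77·5.67×10⁻⁸·0.2324·1.717×10¹⁰.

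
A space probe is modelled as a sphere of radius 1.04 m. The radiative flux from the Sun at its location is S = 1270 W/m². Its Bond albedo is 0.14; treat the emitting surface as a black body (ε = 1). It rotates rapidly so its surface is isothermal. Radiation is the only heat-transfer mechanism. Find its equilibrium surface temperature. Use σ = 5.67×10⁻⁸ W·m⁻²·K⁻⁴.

T ≈ 263 K

At equilibrium, absorbed power = emitted power.
Absorbing cross-section = πr² = 3.398 m²; emitting surface = 4πr² = 13.59 m² (ratio 4).
(1−a)S·A_cross = εσ·A_surf·T⁴  ⇒  T⁴ = (1−a)S/(4σ).
T⁴ = 0.860·1270/(4·5.67×10⁻⁸) = 4.816×10⁹ K⁴.
T = (4.816×10⁹)^(1/4).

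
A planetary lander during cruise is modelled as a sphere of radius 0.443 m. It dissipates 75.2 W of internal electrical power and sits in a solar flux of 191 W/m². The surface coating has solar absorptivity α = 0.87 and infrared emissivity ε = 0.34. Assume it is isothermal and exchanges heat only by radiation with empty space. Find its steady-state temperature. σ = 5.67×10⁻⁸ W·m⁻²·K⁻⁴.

At steady state, absorbed solar power + internal power = radiated power.
Absorbed: α·S·A_cross = 0.87·191·0.6165 = 102.4 W (cross-section πr²).
Total input = 102.4 + 75.2 = 177.6 W.
Radiated: εσ·A_surf·T⁴ with A_surf = 4πr² = 2.466 m².
T⁴ = 177.6/(0.34·5.67×10⁻⁸·2.466) = 3.737×10⁹ K⁴.

T ≈ 247 K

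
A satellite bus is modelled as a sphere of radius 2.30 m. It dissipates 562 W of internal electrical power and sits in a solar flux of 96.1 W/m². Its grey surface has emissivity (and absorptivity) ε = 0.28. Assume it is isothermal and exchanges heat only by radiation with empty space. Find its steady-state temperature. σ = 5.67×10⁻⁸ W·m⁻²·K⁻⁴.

At steady state, absorbed solar power + internal power = radiated power.
Absorbed: α·S·A_cross = 0.28·96.1·16.62 = 447.2 W (cross-section πr²).
Total input = 447.2 + 562 = 1009 W.
Radiated: εσ·A_surf·T⁴ with A_surf = 4πr² = 66.48 m².
T⁴ = 1009/(0.28·5.67×10⁻⁸·66.48) = 9.562×10⁸ K⁴.

T ≈ 176 K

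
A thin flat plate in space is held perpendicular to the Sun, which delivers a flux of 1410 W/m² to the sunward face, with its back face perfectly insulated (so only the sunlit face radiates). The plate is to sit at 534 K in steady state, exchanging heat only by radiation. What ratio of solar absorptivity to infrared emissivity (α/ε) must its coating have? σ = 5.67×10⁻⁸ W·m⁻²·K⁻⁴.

Balance: αS·A = εσ·1A·T⁴ ⇒ α/ε = σT⁴/S.
α/ε = 5.67×10⁻⁸·(534)⁴/1410 = 5.67×10⁻⁸·8.131×10¹⁰/1410.

α/ε ≈ 3.27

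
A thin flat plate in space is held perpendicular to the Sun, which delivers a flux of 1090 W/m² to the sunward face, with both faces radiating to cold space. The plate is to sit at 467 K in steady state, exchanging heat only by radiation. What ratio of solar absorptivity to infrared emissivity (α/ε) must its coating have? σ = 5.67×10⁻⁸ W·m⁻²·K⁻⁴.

Balance: αS·A = εσ·2A·T⁴ ⇒ α/ε = 2σT⁴/S.
α/ε = 2·5.67×10⁻⁸·(467)⁴/1090 = 2·5.67×10⁻⁸·4.756×10¹⁰/1090.

α/ε ≈ 4.95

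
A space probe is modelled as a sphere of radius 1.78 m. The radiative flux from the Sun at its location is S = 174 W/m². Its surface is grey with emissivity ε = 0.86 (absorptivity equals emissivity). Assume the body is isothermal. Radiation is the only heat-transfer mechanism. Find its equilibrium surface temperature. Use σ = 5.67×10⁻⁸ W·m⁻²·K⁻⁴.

At equilibrium, absorbed power = emitted power.
Absorbing cross-section = πr² = 9.954 m²; emitting surface = 4πr² = 39.82 m² (ratio 4).
εS·A_cross = εσ·A_surf·T⁴  ⇒  T⁴ = S/(4σ)   (ε cancels).
T⁴ = 174/(4·5.67×10⁻⁸) = 7.672×10⁸ K⁴.
T = (7.672×10⁸)^(1/4).

T ≈ 166 K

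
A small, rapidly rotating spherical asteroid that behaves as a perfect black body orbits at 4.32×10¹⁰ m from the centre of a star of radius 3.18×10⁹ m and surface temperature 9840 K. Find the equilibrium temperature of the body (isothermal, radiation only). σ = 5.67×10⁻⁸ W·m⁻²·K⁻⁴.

The star's surface emits σT_*⁴; at distance d the flux is S = σT_*⁴(R_*/d)².
S = 5.67×10⁻⁸·(9840)⁴·(3.18×10⁹/4.32×10¹⁰)² = 2.880×10⁶ W/m².
For an isothermal sphere T⁴ = (1−a)S/(4σ) = 1.270×10¹³ K⁴.

T ≈ 1890 K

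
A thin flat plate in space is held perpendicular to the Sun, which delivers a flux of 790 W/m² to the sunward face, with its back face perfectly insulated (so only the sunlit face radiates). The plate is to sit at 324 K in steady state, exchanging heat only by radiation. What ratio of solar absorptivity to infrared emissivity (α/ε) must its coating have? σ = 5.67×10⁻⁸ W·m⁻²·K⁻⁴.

α/ε ≈ 0.791

Balance: αS·A = εσ·1A·T⁴ ⇒ α/ε = σT⁴/S.
α/ε = 5.67×10⁻⁸·(324)⁴/790 = 5.67×10⁻⁸·1.102×10¹⁰/790.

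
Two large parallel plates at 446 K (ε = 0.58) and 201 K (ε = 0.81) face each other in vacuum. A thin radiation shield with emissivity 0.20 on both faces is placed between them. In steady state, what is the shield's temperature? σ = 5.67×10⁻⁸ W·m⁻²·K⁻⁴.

In steady state the net flux on the hot side equals that on the cold side.
σ(T₁⁴−T_s⁴)/D₁ = σ(T_s⁴−T₂⁴)/D₂, with D₁ = 1/ε₁+1/ε_s−1 = 5.724, D₂ = 1/ε_s+1/ε₂−1 = 5.235.
Solve for T_s⁴: T_s⁴ = (D₂·T₁⁴ + D₁·T₂⁴)/(D₁+D₂) = 1.975×10¹⁰ K⁴.

T_s ≈ 375 K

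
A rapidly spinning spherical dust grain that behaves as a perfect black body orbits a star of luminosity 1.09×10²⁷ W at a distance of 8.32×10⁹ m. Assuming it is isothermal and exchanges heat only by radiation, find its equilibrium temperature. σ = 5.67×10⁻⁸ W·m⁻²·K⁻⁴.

First find the stellar flux at distance d: S = L/(4πd²) = 1.09×10²⁷/(4π·(8.32×10⁹)²) = 1.253×10⁶ W/m².
For an isothermal sphere, absorbed (1−a)S·πr² = emitted σ·4πr²·T⁴, so T⁴ = (1−a)S/(4σ).
T⁴ = 1.00·1.253×10⁶/(4·5.67×10⁻⁸) = 5.525×10¹² K⁴.

T ≈ 1530 K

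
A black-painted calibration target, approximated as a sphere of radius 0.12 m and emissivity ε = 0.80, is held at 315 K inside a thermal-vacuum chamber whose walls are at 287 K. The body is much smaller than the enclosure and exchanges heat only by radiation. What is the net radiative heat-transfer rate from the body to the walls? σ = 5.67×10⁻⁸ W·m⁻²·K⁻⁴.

P_net ≈ 25.1 W

For a small grey body in a large enclosure: P_net = εσA(T_body⁴ − T_wall⁴).
A = 4πr² = 0.1810 m²; T_body⁴ − T_wall⁴ = 9.846×10⁹ − 6.785×10⁹ = 3.061×10⁹ K⁴.
|P_net| = 0.80·5.67×10⁻⁸·0.1810·3.061×10⁹.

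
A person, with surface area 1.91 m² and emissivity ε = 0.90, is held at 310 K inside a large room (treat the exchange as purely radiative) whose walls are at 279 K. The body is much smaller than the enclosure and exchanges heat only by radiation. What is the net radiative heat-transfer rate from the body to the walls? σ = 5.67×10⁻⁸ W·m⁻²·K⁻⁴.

P_net ≈ 310 W

For a small grey body in a large enclosure: P_net = εσA(T_body⁴ − T_wall⁴).
A = 1.91 m²; T_body⁴ − T_wall⁴ = 9.235×10⁹ − 6.059×10⁹ = 3.176×10⁹ K⁴.
|P_net| = 0.90·5.67×10⁻⁸·1.910·3.176×10⁹.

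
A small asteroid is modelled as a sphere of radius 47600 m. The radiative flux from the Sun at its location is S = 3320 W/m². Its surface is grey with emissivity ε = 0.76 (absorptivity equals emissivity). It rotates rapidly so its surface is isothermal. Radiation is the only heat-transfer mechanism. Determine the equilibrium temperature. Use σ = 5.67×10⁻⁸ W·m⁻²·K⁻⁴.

T ≈ 348 K

At equilibrium, absorbed power = emitted power.
Absorbing cross-section = πr² = 7.118×10⁹ m²; emitting surface = 4πr² = 2.847×10¹⁰ m² (ratio 4).
εS·A_cross = εσ·A_surf·T⁴  ⇒  T⁴ = S/(4σ)   (ε cancels).
T⁴ = 3320/(4·5.67×10⁻⁸) = 1.464×10¹⁰ K⁴.
T = (1.464×10¹⁰)^(1/4).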